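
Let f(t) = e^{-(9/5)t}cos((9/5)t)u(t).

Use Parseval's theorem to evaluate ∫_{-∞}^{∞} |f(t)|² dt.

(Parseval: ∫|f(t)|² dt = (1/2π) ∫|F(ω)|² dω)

∫|f(t)|² dt = \frac{5}{24}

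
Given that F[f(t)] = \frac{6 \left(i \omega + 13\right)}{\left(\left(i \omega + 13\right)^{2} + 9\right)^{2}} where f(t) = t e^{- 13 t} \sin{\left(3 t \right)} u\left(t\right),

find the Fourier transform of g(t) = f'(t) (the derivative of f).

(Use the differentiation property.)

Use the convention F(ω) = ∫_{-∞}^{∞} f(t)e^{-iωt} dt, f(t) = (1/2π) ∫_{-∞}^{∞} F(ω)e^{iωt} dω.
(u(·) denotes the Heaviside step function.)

F[g](ω) = \frac{6 i \omega \left(i \omega + 13\right)}{\left(\left(i \omega + 13\right)^{2} + 9\right)^{2}}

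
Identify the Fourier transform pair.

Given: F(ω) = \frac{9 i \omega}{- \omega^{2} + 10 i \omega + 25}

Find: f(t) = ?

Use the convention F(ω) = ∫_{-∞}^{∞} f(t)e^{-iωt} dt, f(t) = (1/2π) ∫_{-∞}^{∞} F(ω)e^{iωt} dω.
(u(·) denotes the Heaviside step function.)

f(t) = 9 \left(1 - 5 t\right) e^{- 5 t} u\left(t\right)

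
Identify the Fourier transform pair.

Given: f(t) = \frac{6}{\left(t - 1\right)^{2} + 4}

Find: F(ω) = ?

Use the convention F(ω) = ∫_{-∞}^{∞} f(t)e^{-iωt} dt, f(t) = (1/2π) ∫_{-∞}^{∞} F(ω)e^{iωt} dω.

F(ω) = 3 \pi e^{- i \omega - 2 \left|{\omega}\right|}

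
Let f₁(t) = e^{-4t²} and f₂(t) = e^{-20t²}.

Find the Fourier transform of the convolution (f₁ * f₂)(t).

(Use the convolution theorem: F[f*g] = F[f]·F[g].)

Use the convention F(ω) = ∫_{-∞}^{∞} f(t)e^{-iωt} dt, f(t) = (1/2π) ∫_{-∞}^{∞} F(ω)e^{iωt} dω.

F[f₁*f₂](ω) = \frac{\sqrt{5} \pi e^{- \frac{3 \omega^{2}}{40}}}{20}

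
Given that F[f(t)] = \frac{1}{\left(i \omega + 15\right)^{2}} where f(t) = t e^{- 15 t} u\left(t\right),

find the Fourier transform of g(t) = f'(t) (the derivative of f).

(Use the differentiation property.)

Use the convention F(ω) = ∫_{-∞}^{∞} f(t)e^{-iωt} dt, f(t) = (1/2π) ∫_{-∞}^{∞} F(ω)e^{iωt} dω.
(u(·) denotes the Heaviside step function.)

F[g](ω) = \frac{i \omega}{\left(i \omega + 15\right)^{2}}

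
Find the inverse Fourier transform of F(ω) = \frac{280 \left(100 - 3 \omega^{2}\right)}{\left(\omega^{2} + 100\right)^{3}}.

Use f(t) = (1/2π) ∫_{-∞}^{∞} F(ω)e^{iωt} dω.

f(t) = 7 t^{2} e^{- 10 \left|{t}\right|}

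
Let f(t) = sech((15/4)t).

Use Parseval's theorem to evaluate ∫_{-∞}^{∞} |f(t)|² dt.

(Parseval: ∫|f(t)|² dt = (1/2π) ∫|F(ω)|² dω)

∫|f(t)|² dt = \frac{8}{15}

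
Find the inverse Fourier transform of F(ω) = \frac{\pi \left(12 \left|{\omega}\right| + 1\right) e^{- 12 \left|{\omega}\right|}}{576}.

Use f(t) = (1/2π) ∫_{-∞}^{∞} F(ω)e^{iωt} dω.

f(t) = \frac{6}{\left(t^{2} + 144\right)^{2}}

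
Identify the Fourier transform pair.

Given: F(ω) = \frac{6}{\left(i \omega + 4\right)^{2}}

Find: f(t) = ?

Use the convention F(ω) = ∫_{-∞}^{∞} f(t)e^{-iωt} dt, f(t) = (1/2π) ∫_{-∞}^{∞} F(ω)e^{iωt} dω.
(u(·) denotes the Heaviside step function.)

f(t) = 6 t e^{- 4 t} u\left(t\right)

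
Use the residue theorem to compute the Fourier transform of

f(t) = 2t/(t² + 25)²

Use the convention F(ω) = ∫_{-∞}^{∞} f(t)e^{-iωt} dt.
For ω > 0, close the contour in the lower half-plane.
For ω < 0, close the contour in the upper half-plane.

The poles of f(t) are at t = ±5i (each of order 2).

Let g(z) = f(z)e^{-iωz}; for large |z| the factor e^{-iωz} decays in the lower half-plane when ω > 0 and in the upper half-plane when ω < 0.

Case ω > 0 (lower half-plane, clockwise contour ⇒ F(ω) = -2πi·ΣRes):
  Res_{z = - 5 i} g(z) = \frac{\omega e^{- 5 \omega}}{10} (pole of order 2)
  F(ω) = -2πi·ΣRes = - \frac{i \pi \omega e^{- 5 \omega}}{5}

Case ω < 0 (upper half-plane, counterclockwise contour ⇒ F(ω) = +2πi·ΣRes):
  Res_{z = 5 i} g(z) = - \frac{\omega e^{5 \omega}}{10} (pole of order 2)
  F(ω) = 2πi·ΣRes = - \frac{i \pi \omega e^{5 \omega}}{5}

Both cases combine into a single formula in |ω|:

F(ω) = - \frac{i \pi \omega e^{- 5 \left|{\omega}\right|}}{5}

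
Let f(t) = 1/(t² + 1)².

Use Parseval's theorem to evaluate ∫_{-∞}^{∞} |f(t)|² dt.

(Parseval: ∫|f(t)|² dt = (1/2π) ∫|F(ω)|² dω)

∫|f(t)|² dt = \frac{5 \pi}{16}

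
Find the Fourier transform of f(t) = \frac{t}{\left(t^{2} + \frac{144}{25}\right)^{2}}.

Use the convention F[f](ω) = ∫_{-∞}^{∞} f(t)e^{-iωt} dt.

F(ω) = - \frac{5 i \pi \omega e^{- \frac{12 \left|{\omega}\right|}{5}}}{24}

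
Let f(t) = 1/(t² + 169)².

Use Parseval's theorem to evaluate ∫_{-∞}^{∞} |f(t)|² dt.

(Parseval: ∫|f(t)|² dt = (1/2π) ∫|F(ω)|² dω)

∫|f(t)|² dt = \frac{5 \pi}{1003976272}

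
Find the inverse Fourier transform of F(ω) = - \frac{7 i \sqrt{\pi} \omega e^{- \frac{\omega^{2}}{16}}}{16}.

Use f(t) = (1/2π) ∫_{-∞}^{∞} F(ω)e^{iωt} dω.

f(t) = 7 t e^{- 4 t^{2}}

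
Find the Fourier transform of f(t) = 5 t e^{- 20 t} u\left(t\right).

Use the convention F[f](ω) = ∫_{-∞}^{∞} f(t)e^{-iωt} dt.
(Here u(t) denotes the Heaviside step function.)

F(ω) = \frac{5}{\left(i \omega + 20\right)^{2}}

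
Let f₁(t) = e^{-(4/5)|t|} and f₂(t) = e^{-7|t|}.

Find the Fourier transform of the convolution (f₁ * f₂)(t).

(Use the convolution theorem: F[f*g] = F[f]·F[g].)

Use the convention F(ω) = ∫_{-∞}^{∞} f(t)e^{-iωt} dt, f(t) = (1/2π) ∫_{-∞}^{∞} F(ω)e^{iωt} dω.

F[f₁*f₂](ω) = \frac{560}{\left(\omega^{2} + 49\right) \left(25 \omega^{2} + 16\right)}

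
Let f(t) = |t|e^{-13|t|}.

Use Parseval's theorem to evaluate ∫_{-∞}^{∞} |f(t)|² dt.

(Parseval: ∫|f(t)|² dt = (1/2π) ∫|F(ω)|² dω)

∫|f(t)|² dt = \frac{1}{4394}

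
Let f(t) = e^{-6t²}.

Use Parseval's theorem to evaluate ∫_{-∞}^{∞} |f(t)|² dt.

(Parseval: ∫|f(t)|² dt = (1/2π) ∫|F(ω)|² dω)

∫|f(t)|² dt = \frac{\sqrt{3} \sqrt{\pi}}{6}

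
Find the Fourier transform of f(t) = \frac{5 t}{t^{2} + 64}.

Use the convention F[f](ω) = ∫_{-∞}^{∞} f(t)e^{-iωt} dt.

F(ω) = - 5 i \pi e^{- 8 \left|{\omega}\right|} \operatorname{sign}{\left(\omega \right)}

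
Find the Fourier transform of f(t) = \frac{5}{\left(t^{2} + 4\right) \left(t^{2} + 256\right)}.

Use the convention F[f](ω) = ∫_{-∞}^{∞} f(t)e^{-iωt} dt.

F(ω) = \frac{5 \pi \left(8 e^{14 \left|{\omega}\right|} - 1\right) e^{- 16 \left|{\omega}\right|}}{4032}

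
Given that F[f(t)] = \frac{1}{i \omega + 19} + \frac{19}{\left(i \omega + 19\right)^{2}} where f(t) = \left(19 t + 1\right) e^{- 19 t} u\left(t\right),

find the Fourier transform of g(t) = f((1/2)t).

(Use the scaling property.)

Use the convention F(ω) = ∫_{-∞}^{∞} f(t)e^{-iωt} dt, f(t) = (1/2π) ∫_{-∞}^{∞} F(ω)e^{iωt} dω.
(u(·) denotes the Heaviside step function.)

F[g](ω) = \frac{4 \left(- i \omega - 19\right)}{4 \omega^{2} - 76 i \omega - 361}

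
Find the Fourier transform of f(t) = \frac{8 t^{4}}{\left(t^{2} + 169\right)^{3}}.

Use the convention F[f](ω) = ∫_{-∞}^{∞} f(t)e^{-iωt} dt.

F(ω) = \frac{\pi \left(169 \omega^{2} - 65 \left|{\omega}\right| + 3\right) e^{- 13 \left|{\omega}\right|}}{13}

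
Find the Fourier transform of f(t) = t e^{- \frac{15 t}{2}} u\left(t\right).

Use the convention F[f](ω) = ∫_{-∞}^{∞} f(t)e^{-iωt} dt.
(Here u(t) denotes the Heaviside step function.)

F(ω) = \frac{4}{\left(2 i \omega + 15\right)^{2}}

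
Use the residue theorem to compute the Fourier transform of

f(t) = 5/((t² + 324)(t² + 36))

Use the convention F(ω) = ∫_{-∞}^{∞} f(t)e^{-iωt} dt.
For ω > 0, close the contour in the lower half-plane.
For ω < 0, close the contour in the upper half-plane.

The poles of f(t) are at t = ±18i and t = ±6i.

Let g(z) = f(z)e^{-iωz}; for large |z| the factor e^{-iωz} decays in the lower half-plane when ω > 0 and in the upper half-plane when ω < 0.

Case ω > 0 (lower half-plane, clockwise contour ⇒ F(ω) = -2πi·ΣRes):
  Res_{z = - 18 i} g(z) = - \frac{5 i e^{- 18 \omega}}{10368}
  Res_{z = - 6 i} g(z) = \frac{5 i e^{- 6 \omega}}{3456}
  F(ω) = -2πi·ΣRes = \frac{5 \pi \left(3 e^{12 \omega} - 1\right) e^{- 18 \omega}}{5184}

Case ω < 0 (upper half-plane, counterclockwise contour ⇒ F(ω) = +2πi·ΣRes):
  Res_{z = 18 i} g(z) = \frac{5 i e^{18 \omega}}{10368}
  Res_{z = 6 i} g(z) = - \frac{5 i e^{6 \omega}}{3456}
  F(ω) = 2πi·ΣRes = \frac{5 \pi \left(3 - e^{12 \omega}\right) e^{6 \omega}}{5184}

Both cases combine into a single formula in |ω|:

F(ω) = \frac{5 \pi \left(3 e^{12 \left|{\omega}\right|} - 1\right) e^{- 18 \left|{\omega}\right|}}{5184}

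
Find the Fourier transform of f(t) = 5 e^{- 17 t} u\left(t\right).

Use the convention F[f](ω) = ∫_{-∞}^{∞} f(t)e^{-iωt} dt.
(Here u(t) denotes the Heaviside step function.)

F(ω) = \frac{5}{i \omega + 17}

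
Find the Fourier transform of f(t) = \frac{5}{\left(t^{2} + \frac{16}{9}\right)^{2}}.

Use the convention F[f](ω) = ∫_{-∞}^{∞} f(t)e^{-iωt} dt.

F(ω) = \frac{45 \pi \left(4 \left|{\omega}\right| + 3\right) e^{- \frac{4 \left|{\omega}\right|}{3}}}{128}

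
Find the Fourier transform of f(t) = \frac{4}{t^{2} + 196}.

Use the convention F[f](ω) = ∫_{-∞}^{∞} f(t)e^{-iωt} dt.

F(ω) = \frac{2 \pi e^{- 14 \left|{\omega}\right|}}{7}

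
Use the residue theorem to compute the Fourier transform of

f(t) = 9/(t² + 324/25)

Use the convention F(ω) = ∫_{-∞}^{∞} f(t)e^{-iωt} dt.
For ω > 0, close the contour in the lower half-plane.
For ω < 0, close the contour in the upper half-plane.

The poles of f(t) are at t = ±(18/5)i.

Let g(z) = f(z)e^{-iωz}; for large |z| the factor e^{-iωz} decays in the lower half-plane when ω > 0 and in the upper half-plane when ω < 0.

Case ω > 0 (lower half-plane, clockwise contour ⇒ F(ω) = -2πi·ΣRes):
  Res_{z = - \frac{18 i}{5}} g(z) = \frac{5 i e^{- \frac{18 \omega}{5}}}{4}
  F(ω) = -2πi·ΣRes = \frac{5 \pi e^{- \frac{18 \omega}{5}}}{2}

Case ω < 0 (upper half-plane, counterclockwise contour ⇒ F(ω) = +2πi·ΣRes):
  Res_{z = \frac{18 i}{5}} g(z) = - \frac{5 i e^{\frac{18 \omega}{5}}}{4}
  F(ω) = 2πi·ΣRes = \frac{5 \pi e^{\frac{18 \omega}{5}}}{2}

Both cases combine into a single formula in |ω|:

F(ω) = \frac{5 \pi e^{- \frac{18 \left|{\omega}\right|}{5}}}{2}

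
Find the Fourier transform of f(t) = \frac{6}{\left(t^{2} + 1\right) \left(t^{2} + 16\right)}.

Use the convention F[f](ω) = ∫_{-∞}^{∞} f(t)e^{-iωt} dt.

F(ω) = \frac{\pi \left(4 e^{3 \left|{\omega}\right|} - 1\right) e^{- 4 \left|{\omega}\right|}}{10}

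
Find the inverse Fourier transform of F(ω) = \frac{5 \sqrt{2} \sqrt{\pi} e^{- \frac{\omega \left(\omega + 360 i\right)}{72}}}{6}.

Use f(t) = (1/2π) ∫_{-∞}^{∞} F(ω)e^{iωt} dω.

f(t) = 5 e^{- 18 \left(t - 5\right)^{2}}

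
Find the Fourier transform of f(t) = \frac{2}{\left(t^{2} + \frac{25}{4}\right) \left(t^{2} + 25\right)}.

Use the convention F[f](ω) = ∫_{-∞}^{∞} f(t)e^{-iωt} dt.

F(ω) = - \frac{8 \pi e^{- 5 \left|{\omega}\right|}}{375} + \frac{16 \pi e^{- \frac{5 \left|{\omega}\right|}{2}}}{375}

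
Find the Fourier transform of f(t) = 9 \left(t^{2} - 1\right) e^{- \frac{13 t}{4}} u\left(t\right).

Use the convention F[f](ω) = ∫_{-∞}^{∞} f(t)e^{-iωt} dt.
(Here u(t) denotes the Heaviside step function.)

F(ω) = \frac{36 \left(128 i \omega - \left(4 i \omega + 13\right)^{3} + 416\right)}{\left(4 i \omega + 13\right)^{4}}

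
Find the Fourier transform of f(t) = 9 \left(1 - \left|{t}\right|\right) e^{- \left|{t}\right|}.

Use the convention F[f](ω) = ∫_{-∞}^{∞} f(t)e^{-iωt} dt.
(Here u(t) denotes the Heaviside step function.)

F(ω) = \frac{36 \omega^{2}}{\left(\omega^{2} + 1\right)^{2}}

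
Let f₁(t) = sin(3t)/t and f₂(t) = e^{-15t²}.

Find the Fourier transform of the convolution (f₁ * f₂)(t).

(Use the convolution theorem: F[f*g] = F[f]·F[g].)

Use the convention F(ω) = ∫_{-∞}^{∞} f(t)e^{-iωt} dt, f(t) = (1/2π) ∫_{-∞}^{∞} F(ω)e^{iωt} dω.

F[f₁*f₂](ω) = \begin{cases} \frac{\sqrt{15} \pi^{\frac{3}{2}} e^{- \frac{\omega^{2}}{60}}}{15} & \text{for}\: \omega > -3 \wedge \omega < 3 \\0 & \text{otherwise} \end{cases}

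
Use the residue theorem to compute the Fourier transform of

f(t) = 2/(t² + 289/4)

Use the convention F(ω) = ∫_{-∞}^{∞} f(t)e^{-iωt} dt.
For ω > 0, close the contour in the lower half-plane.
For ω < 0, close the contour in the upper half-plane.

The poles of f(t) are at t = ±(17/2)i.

Let g(z) = f(z)e^{-iωz}; for large |z| the factor e^{-iωz} decays in the lower half-plane when ω > 0 and in the upper half-plane when ω < 0.

Case ω > 0 (lower half-plane, clockwise contour ⇒ F(ω) = -2πi·ΣRes):
  Res_{z = - \frac{17 i}{2}} g(z) = \frac{2 i e^{- \frac{17 \omega}{2}}}{17}
  F(ω) = -2πi·ΣRes = \frac{4 \pi e^{- \frac{17 \omega}{2}}}{17}

Case ω < 0 (upper half-plane, counterclockwise contour ⇒ F(ω) = +2πi·ΣRes):
  Res_{z = \frac{17 i}{2}} g(z) = - \frac{2 i e^{\frac{17 \omega}{2}}}{17}
  F(ω) = 2πi·ΣRes = \frac{4 \pi e^{\frac{17 \omega}{2}}}{17}

Both cases combine into a single formula in |ω|:

F(ω) = \frac{4 \pi e^{- \frac{17 \left|{\omega}\right|}{2}}}{17}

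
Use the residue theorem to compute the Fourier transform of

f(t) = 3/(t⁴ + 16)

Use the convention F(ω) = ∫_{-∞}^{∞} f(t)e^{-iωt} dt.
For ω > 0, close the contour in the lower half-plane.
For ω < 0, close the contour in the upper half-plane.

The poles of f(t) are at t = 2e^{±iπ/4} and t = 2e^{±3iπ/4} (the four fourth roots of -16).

Let g(z) = f(z)e^{-iωz}; for large |z| the factor e^{-iωz} decays in the lower half-plane when ω > 0 and in the upper half-plane when ω < 0.

Case ω > 0 (lower half-plane, clockwise contour ⇒ F(ω) = -2πi·ΣRes):
  Res_{z = - \sqrt{2} - \sqrt{2} i} g(z) = \frac{3 \sqrt{2} i \left(1 - i\right) e^{\sqrt{2} \omega \left(-1 + i\right)}}{64}
  Res_{z = \sqrt{2} - \sqrt{2} i} g(z) = \frac{3 \sqrt{2} i \left(1 + i\right) e^{- \sqrt{2} \omega \left(1 + i\right)}}{64}
  F(ω) = -2πi·ΣRes = \frac{3 \sqrt{2} \pi \left(1 - i\right) \left(e^{2 \sqrt{2} i \omega} + i\right) e^{- \sqrt{2} \omega \left(1 + i\right)}}{32} = \frac{3 \pi e^{- \sqrt{2} \omega} \sin{\left(\sqrt{2} \omega + \frac{\pi}{4} \right)}}{8}

Case ω < 0 (upper half-plane, counterclockwise contour ⇒ F(ω) = +2πi·ΣRes):
  Res_{z = \sqrt{2} + \sqrt{2} i} g(z) = \frac{3 \sqrt{2} i \left(-1 + i\right) e^{\sqrt{2} \omega \left(1 - i\right)}}{64}
  Res_{z = - \sqrt{2} + \sqrt{2} i} g(z) = \frac{3 \sqrt{2} \left(1 - i\right) e^{\sqrt{2} \omega \left(1 + i\right)}}{64}
  F(ω) = 2πi·ΣRes = - \frac{3 \sqrt{2} i \pi \left(i \left(1 - i\right) e^{\sqrt{2} \omega \left(1 - i\right)} - \left(1 - i\right) e^{\sqrt{2} \omega \left(1 + i\right)}\right)}{32} = \frac{3 \pi e^{\sqrt{2} \omega} \cos{\left(\sqrt{2} \omega + \frac{\pi}{4} \right)}}{8}

Both cases combine into a single formula in |ω|:

F(ω) = \frac{3 \pi e^{- \sqrt{2} \left|{\omega}\right|} \sin{\left(\sqrt{2} \left|{\omega}\right| + \frac{\pi}{4} \right)}}{8}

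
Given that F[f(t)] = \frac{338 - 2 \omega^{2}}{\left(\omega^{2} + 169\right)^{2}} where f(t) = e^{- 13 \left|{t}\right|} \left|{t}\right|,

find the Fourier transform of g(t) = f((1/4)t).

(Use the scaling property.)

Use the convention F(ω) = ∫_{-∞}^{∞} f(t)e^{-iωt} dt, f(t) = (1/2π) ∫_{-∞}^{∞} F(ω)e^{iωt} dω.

F[g](ω) = \frac{8 \left(169 - 16 \omega^{2}\right)}{\left(16 \omega^{2} + 169\right)^{2}}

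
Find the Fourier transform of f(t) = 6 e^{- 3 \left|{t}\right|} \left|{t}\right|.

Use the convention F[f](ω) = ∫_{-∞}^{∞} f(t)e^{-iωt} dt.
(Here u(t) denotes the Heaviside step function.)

F(ω) = \frac{12 \left(9 - \omega^{2}\right)}{\left(\omega^{2} + 9\right)^{2}}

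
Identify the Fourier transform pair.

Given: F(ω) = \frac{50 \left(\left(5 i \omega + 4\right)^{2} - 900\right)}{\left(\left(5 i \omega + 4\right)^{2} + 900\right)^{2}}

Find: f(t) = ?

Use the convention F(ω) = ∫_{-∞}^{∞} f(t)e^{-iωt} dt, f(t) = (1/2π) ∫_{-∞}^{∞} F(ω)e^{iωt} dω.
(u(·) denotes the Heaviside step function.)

f(t) = 2 t e^{- \frac{4 t}{5}} \cos{\left(6 t \right)} u\left(t\right)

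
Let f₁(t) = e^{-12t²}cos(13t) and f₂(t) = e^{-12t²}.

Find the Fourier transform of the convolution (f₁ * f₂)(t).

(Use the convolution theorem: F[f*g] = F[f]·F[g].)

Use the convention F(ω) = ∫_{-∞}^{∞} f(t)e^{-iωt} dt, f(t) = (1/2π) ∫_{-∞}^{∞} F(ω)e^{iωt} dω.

F[f₁*f₂](ω) = \frac{\pi \left(e^{\frac{13 \omega}{12}} + 1\right) e^{- \frac{\omega^{2}}{24} - \frac{13 \omega}{24} - \frac{169}{48}}}{24}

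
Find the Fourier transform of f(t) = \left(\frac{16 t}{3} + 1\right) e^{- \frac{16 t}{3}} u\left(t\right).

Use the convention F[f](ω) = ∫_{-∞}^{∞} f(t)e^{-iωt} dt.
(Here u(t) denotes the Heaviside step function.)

F(ω) = \frac{3 \left(- 3 i \omega - 32\right)}{9 \omega^{2} - 96 i \omega - 256}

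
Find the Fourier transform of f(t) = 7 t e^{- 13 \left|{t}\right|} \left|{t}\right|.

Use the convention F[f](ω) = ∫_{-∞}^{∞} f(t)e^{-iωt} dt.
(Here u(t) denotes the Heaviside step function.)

F(ω) = \frac{28 i \omega \left(\omega^{2} - 507\right)}{\left(\omega^{2} + 169\right)^{3}}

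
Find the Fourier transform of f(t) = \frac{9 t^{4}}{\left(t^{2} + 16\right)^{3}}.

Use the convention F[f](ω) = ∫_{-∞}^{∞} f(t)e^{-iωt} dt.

F(ω) = \frac{9 \pi \left(16 \omega^{2} - 20 \left|{\omega}\right| + 3\right) e^{- 4 \left|{\omega}\right|}}{32}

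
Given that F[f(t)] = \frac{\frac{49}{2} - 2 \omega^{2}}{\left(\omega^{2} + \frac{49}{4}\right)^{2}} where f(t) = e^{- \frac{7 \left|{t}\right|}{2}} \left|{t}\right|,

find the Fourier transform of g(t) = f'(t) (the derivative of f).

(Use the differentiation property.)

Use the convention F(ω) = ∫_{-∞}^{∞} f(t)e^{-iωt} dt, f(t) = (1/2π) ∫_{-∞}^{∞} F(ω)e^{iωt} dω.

F[g](ω) = - \frac{8 i \omega \left(4 \omega^{2} - 49\right)}{\left(4 \omega^{2} + 49\right)^{2}}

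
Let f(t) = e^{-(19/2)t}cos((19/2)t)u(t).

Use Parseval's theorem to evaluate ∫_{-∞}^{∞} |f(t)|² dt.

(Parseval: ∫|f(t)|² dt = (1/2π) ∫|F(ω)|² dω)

∫|f(t)|² dt = \frac{3}{76}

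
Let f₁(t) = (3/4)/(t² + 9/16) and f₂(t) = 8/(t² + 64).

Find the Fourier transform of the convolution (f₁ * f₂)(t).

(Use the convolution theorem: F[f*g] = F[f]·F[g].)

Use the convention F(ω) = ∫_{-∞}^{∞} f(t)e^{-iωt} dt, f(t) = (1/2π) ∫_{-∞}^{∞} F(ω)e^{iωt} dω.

F[f₁*f₂](ω) = \pi^{2} e^{- \frac{35 \left|{\omega}\right|}{4}}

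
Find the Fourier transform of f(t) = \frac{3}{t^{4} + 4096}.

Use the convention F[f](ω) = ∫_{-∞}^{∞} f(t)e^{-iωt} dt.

F(ω) = \frac{3 \pi e^{- 4 \sqrt{2} \left|{\omega}\right|} \sin{\left(4 \sqrt{2} \left|{\omega}\right| + \frac{\pi}{4} \right)}}{512}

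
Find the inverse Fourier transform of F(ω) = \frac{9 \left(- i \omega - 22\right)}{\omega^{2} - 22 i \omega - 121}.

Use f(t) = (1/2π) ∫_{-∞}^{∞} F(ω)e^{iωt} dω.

f(t) = 9 \left(11 t + 1\right) e^{- 11 t} u\left(t\right)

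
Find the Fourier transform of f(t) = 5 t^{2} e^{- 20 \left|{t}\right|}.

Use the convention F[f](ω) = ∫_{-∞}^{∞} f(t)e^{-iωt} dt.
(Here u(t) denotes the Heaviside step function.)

F(ω) = \frac{400 \left(400 - 3 \omega^{2}\right)}{\left(\omega^{2} + 400\right)^{3}}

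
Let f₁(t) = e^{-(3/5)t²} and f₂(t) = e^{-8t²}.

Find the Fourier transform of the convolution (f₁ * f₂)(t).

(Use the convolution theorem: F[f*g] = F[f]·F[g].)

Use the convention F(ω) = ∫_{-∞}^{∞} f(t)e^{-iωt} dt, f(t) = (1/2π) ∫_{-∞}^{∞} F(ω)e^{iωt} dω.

F[f₁*f₂](ω) = \frac{\sqrt{30} \pi e^{- \frac{43 \omega^{2}}{96}}}{12}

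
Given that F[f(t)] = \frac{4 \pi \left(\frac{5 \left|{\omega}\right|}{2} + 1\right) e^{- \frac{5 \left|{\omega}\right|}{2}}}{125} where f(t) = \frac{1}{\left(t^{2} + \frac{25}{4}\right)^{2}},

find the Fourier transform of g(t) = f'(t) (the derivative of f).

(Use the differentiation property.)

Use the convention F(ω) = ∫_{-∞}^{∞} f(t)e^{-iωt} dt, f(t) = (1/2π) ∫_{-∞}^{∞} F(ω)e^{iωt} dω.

F[g](ω) = \frac{2 i \pi \omega \left(5 \left|{\omega}\right| + 2\right) e^{- \frac{5 \left|{\omega}\right|}{2}}}{125}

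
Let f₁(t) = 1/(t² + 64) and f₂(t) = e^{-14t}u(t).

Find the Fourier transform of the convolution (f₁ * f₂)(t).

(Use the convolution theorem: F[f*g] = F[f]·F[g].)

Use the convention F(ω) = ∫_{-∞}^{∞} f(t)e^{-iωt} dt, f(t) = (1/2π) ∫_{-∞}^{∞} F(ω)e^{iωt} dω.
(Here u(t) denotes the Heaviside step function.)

F[f₁*f₂](ω) = \frac{\pi e^{- 8 \left|{\omega}\right|}}{8 \left(i \omega + 14\right)}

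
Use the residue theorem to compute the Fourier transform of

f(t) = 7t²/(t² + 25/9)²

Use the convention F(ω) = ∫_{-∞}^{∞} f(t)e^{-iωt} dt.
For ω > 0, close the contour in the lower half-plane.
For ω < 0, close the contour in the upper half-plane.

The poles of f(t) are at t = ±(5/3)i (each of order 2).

Let g(z) = f(z)e^{-iωz}; for large |z| the factor e^{-iωz} decays in the lower half-plane when ω > 0 and in the upper half-plane when ω < 0.

Case ω > 0 (lower half-plane, clockwise contour ⇒ F(ω) = -2πi·ΣRes):
  Res_{z = - \frac{5 i}{3}} g(z) = \frac{7 i \left(3 - 5 \omega\right) e^{- \frac{5 \omega}{3}}}{20} (pole of order 2)
  F(ω) = -2πi·ΣRes = \frac{7 \pi \left(3 - 5 \omega\right) e^{- \frac{5 \omega}{3}}}{10}

Case ω < 0 (upper half-plane, counterclockwise contour ⇒ F(ω) = +2πi·ΣRes):
  Res_{z = \frac{5 i}{3}} g(z) = \frac{7 i \left(- 5 \omega - 3\right) e^{\frac{5 \omega}{3}}}{20} (pole of order 2)
  F(ω) = 2πi·ΣRes = \frac{7 \pi \left(5 \omega + 3\right) e^{\frac{5 \omega}{3}}}{10}

Both cases combine into a single formula in |ω|:

F(ω) = \frac{7 \pi \left(3 - 5 \left|{\omega}\right|\right) e^{- \frac{5 \left|{\omega}\right|}{3}}}{10}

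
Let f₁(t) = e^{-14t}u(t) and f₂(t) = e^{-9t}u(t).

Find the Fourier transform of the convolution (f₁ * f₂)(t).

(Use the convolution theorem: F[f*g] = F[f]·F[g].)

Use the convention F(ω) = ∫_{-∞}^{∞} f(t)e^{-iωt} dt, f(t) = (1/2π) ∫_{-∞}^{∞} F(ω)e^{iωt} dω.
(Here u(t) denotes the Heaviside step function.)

F[f₁*f₂](ω) = \frac{1}{\left(i \omega + 9\right) \left(i \omega + 14\right)}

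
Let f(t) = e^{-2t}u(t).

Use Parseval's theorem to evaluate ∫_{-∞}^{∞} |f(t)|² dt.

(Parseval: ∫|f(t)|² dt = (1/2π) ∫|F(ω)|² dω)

∫|f(t)|² dt = \frac{1}{4}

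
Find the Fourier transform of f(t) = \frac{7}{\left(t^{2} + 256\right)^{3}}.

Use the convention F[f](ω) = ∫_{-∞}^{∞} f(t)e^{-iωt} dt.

F(ω) = \frac{7 \pi \left(256 \omega^{2} + 48 \left|{\omega}\right| + 3\right) e^{- 16 \left|{\omega}\right|}}{8388608}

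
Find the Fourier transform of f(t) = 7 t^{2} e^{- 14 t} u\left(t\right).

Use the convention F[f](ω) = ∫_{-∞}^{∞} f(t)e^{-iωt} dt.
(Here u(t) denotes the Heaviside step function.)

F(ω) = \frac{14}{\left(i \omega + 14\right)^{3}}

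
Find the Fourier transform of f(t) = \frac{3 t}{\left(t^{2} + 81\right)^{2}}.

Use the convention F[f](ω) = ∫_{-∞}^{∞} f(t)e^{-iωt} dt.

F(ω) = - \frac{i \pi \omega e^{- 9 \left|{\omega}\right|}}{6}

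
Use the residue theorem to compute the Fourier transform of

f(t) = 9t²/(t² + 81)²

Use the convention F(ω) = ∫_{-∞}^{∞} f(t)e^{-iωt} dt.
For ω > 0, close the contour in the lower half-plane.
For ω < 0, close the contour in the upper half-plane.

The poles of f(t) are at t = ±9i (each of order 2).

Let g(z) = f(z)e^{-iωz}; for large |z| the factor e^{-iωz} decays in the lower half-plane when ω > 0 and in the upper half-plane when ω < 0.

Case ω > 0 (lower half-plane, clockwise contour ⇒ F(ω) = -2πi·ΣRes):
  Res_{z = - 9 i} g(z) = \frac{i \left(1 - 9 \omega\right) e^{- 9 \omega}}{4} (pole of order 2)
  F(ω) = -2πi·ΣRes = \frac{\pi \left(1 - 9 \omega\right) e^{- 9 \omega}}{2}

Case ω < 0 (upper half-plane, counterclockwise contour ⇒ F(ω) = +2πi·ΣRes):
  Res_{z = 9 i} g(z) = \frac{i \left(- 9 \omega - 1\right) e^{9 \omega}}{4} (pole of order 2)
  F(ω) = 2πi·ΣRes = \frac{\pi \left(9 \omega + 1\right) e^{9 \omega}}{2}

Both cases combine into a single formula in |ω|:

F(ω) = \frac{\pi \left(1 - 9 \left|{\omega}\right|\right) e^{- 9 \left|{\omega}\right|}}{2}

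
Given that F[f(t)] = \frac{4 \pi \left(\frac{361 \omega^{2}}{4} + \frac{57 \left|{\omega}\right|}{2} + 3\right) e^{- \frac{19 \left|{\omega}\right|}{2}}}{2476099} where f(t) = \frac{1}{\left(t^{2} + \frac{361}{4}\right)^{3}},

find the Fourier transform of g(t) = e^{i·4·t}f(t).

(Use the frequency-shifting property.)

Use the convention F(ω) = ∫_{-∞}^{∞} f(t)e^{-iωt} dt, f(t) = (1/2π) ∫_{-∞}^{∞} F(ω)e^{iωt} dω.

F[g](ω) = \frac{\pi \left(361 \left(\omega - 4\right)^{2} + 114 \left|{\omega - 4}\right| + 12\right) e^{- \frac{19 \left|{\omega - 4}\right|}{2}}}{2476099}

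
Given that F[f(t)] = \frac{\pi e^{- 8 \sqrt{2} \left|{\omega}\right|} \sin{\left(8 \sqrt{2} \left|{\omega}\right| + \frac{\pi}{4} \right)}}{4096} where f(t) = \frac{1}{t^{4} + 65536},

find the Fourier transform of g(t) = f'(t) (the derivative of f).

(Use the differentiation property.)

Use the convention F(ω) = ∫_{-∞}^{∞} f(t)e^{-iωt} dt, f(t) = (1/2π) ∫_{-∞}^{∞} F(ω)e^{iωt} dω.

F[g](ω) = \frac{i \pi \omega e^{- 8 \sqrt{2} \left|{\omega}\right|} \sin{\left(8 \sqrt{2} \left|{\omega}\right| + \frac{\pi}{4} \right)}}{4096}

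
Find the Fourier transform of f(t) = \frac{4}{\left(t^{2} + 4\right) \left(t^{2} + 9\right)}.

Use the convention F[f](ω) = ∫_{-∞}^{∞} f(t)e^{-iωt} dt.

F(ω) = \frac{2 \pi \left(3 e^{\left|{\omega}\right|} - 2\right) e^{- 3 \left|{\omega}\right|}}{15}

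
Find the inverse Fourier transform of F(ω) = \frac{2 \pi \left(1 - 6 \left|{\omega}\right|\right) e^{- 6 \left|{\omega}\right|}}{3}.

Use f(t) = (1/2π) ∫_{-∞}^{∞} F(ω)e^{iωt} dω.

f(t) = \frac{8 t^{2}}{\left(t^{2} + 36\right)^{2}}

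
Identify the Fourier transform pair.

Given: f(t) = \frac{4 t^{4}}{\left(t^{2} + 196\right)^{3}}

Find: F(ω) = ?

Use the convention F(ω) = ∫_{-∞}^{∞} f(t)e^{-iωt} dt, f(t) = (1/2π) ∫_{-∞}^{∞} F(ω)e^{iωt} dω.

F(ω) = \frac{\pi \left(196 \omega^{2} - 70 \left|{\omega}\right| + 3\right) e^{- 14 \left|{\omega}\right|}}{28}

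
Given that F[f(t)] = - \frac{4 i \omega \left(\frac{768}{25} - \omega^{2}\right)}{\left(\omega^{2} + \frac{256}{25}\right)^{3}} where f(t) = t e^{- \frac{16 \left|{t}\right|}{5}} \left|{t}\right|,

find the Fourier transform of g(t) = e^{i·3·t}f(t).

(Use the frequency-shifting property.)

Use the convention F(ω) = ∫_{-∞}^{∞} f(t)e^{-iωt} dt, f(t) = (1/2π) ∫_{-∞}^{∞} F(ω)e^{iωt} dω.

F[g](ω) = \frac{2500 i \left(\omega - 3\right) \left(25 \left(\omega - 3\right)^{2} - 768\right)}{\left(25 \left(\omega - 3\right)^{2} + 256\right)^{3}}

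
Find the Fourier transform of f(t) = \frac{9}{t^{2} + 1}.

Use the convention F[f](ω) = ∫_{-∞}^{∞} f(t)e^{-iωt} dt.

F(ω) = 9 \pi e^{- \left|{\omega}\right|}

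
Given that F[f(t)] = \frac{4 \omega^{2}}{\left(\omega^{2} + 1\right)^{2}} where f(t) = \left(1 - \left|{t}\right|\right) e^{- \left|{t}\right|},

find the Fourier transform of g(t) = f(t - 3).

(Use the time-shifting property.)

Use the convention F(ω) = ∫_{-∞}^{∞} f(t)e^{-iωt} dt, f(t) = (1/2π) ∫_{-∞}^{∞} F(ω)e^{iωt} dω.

F[g](ω) = \frac{4 \omega^{2} e^{- 3 i \omega}}{\left(\omega^{2} + 1\right)^{2}}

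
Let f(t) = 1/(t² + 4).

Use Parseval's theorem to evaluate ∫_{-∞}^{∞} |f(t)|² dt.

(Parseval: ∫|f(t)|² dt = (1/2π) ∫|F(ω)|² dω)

∫|f(t)|² dt = \frac{\pi}{16}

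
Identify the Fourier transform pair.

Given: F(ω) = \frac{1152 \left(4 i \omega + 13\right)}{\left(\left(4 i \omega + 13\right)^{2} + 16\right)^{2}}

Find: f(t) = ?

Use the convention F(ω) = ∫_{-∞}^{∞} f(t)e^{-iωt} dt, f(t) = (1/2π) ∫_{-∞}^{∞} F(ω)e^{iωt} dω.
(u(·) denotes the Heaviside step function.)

f(t) = 9 t e^{- \frac{13 t}{4}} \sin{\left(t \right)} u\left(t\right)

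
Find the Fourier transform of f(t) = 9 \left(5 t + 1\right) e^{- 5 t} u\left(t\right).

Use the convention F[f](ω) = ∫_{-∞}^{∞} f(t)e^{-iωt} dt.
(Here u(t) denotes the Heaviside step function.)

F(ω) = \frac{9 \left(- i \omega - 10\right)}{\omega^{2} - 10 i \omega - 25}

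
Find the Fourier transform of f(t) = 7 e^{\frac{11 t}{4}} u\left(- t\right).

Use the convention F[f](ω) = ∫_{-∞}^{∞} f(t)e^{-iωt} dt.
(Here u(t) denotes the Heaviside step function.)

F(ω) = - \frac{28}{4 i \omega - 11}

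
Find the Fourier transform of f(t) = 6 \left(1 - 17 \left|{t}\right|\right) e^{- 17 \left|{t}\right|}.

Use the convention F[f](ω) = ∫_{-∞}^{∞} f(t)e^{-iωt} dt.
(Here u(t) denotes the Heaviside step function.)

F(ω) = \frac{408 \omega^{2}}{\left(\omega^{2} + 289\right)^{2}}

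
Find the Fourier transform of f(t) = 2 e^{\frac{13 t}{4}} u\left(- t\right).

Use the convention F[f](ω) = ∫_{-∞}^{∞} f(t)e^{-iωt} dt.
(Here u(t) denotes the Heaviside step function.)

F(ω) = - \frac{8}{4 i \omega - 13}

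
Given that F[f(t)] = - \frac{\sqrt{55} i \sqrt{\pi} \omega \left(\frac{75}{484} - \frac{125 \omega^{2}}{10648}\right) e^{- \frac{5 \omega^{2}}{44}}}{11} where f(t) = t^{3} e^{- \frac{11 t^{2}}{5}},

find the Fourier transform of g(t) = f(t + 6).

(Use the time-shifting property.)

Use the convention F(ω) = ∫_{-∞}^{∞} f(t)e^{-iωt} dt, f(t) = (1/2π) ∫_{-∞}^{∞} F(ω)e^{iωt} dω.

F[g](ω) = \frac{25 \sqrt{55} i \sqrt{\pi} \omega \left(5 \omega^{2} - 66\right) e^{\frac{\omega \left(- 5 \omega + 264 i\right)}{44}}}{117128}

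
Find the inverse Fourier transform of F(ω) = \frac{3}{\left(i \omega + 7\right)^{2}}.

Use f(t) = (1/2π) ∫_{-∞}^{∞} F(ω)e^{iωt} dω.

f(t) = 3 t e^{- 7 t} u\left(t\right)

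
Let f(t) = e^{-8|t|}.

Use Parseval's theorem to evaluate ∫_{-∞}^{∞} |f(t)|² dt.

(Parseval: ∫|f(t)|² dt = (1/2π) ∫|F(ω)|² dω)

∫|f(t)|² dt = \frac{1}{8}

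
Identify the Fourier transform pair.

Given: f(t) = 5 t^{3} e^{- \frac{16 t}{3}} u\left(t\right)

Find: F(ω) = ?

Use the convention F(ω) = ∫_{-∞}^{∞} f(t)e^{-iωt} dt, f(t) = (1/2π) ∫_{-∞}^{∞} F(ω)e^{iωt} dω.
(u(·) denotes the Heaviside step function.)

F(ω) = \frac{2430}{\left(3 i \omega + 16\right)^{4}}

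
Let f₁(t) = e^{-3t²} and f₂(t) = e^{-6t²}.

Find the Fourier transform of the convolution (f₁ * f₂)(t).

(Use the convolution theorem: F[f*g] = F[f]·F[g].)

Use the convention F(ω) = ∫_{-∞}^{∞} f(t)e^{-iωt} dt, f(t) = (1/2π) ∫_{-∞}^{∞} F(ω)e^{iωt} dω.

F[f₁*f₂](ω) = \frac{\sqrt{2} \pi e^{- \frac{\omega^{2}}{8}}}{6}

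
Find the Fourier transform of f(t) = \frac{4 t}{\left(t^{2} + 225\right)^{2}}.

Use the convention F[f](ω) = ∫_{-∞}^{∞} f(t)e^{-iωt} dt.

F(ω) = - \frac{2 i \pi \omega e^{- 15 \left|{\omega}\right|}}{15}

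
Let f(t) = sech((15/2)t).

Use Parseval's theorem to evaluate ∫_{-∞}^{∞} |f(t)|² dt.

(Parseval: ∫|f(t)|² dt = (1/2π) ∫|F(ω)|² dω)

∫|f(t)|² dt = \frac{4}{15}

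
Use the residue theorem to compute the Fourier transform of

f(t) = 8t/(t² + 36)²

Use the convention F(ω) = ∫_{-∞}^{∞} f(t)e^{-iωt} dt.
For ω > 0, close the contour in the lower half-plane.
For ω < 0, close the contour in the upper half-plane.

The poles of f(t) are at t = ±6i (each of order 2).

Let g(z) = f(z)e^{-iωz}; for large |z| the factor e^{-iωz} decays in the lower half-plane when ω > 0 and in the upper half-plane when ω < 0.

Case ω > 0 (lower half-plane, clockwise contour ⇒ F(ω) = -2πi·ΣRes):
  Res_{z = - 6 i} g(z) = \frac{\omega e^{- 6 \omega}}{3} (pole of order 2)
  F(ω) = -2πi·ΣRes = - \frac{2 i \pi \omega e^{- 6 \omega}}{3}

Case ω < 0 (upper half-plane, counterclockwise contour ⇒ F(ω) = +2πi·ΣRes):
  Res_{z = 6 i} g(z) = - \frac{\omega e^{6 \omega}}{3} (pole of order 2)
  F(ω) = 2πi·ΣRes = - \frac{2 i \pi \omega e^{6 \omega}}{3}

Both cases combine into a single formula in |ω|:

F(ω) = - \frac{2 i \pi \omega e^{- 6 \left|{\omega}\right|}}{3}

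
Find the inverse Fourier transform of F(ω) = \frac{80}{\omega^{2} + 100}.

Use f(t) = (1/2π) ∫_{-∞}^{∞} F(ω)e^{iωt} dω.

f(t) = 4 e^{- 10 \left|{t}\right|}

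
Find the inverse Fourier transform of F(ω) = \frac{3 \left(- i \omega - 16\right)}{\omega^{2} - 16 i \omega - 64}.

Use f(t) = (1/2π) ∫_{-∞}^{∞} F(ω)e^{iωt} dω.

f(t) = 3 \left(8 t + 1\right) e^{- 8 t} u\left(t\right)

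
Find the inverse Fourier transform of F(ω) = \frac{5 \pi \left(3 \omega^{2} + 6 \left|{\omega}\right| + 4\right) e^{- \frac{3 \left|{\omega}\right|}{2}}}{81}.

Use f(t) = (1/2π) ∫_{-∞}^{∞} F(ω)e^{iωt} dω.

f(t) = \frac{5}{\left(t^{2} + \frac{9}{4}\right)^{3}}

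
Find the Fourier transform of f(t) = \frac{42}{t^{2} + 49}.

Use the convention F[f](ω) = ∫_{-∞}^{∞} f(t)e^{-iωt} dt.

F(ω) = 6 \pi e^{- 7 \left|{\omega}\right|}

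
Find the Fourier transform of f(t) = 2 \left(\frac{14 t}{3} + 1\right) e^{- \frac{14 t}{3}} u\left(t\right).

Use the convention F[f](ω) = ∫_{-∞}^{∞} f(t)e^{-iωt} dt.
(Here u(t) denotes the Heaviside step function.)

F(ω) = \frac{6 \left(- 3 i \omega - 28\right)}{9 \omega^{2} - 84 i \omega - 196}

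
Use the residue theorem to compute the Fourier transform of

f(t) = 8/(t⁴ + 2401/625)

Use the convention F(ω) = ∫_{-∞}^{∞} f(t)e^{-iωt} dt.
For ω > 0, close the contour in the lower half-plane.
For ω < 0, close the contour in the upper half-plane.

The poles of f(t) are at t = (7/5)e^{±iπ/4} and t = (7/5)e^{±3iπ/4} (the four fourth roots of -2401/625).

Let g(z) = f(z)e^{-iωz}; for large |z| the factor e^{-iωz} decays in the lower half-plane when ω > 0 and in the upper half-plane when ω < 0.

Case ω > 0 (lower half-plane, clockwise contour ⇒ F(ω) = -2πi·ΣRes):
  Res_{z = - \frac{7 \sqrt{2}}{10} - \frac{7 \sqrt{2} i}{10}} g(z) = \frac{125 \sqrt{2} \left(1 + i\right) e^{\frac{7 \sqrt{2} \omega \left(-1 + i\right)}{10}}}{343}
  Res_{z = \frac{7 \sqrt{2}}{10} - \frac{7 \sqrt{2} i}{10}} g(z) = \frac{125 \sqrt{2} \left(-1 + i\right) e^{- \frac{7 \sqrt{2} \omega \left(1 + i\right)}{10}}}{343}
  F(ω) = -2πi·ΣRes = \frac{250 \sqrt{2} \pi \left(\left(1 - i\right) e^{\frac{7 \sqrt{2} i \omega}{5}} + 1 + i\right) e^{- \frac{7 \sqrt{2} \omega \left(1 + i\right)}{10}}}{343} = \frac{1000 \pi e^{- \frac{7 \sqrt{2} \omega}{10}} \sin{\left(\frac{7 \sqrt{2} \omega}{10} + \frac{\pi}{4} \right)}}{343}

Case ω < 0 (upper half-plane, counterclockwise contour ⇒ F(ω) = +2πi·ΣRes):
  Res_{z = \frac{7 \sqrt{2}}{10} + \frac{7 \sqrt{2} i}{10}} g(z) = - \frac{125 \sqrt{2} \left(1 + i\right) e^{\frac{7 \sqrt{2} \omega \left(1 - i\right)}{10}}}{343}
  Res_{z = - \frac{7 \sqrt{2}}{10} + \frac{7 \sqrt{2} i}{10}} g(z) = \frac{125 \sqrt{2} \left(1 - i\right) e^{\frac{7 \sqrt{2} \omega \left(1 + i\right)}{10}}}{343}
  F(ω) = 2πi·ΣRes = - \frac{250 \sqrt{2} i \pi \left(\left(1 + i\right) e^{\frac{7 \sqrt{2} \omega \left(1 - i\right)}{10}} - \left(1 - i\right) e^{\frac{7 \sqrt{2} \omega \left(1 + i\right)}{10}}\right)}{343} = \frac{1000 \pi e^{\frac{7 \sqrt{2} \omega}{10}} \cos{\left(\frac{7 \sqrt{2} \omega}{10} + \frac{\pi}{4} \right)}}{343}

Both cases combine into a single formula in |ω|:

F(ω) = \frac{1000 \pi e^{- \frac{7 \sqrt{2} \left|{\omega}\right|}{10}} \sin{\left(\frac{7 \sqrt{2} \left|{\omega}\right|}{10} + \frac{\pi}{4} \right)}}{343}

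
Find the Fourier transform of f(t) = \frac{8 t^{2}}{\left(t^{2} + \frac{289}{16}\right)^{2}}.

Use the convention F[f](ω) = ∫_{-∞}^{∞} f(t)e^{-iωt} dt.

F(ω) = \frac{4 \pi \left(4 - 17 \left|{\omega}\right|\right) e^{- \frac{17 \left|{\omega}\right|}{4}}}{17}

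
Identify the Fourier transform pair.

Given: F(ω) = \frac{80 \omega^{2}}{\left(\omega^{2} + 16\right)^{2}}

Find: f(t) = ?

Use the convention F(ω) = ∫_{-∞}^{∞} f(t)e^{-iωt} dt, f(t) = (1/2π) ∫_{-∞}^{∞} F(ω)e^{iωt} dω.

f(t) = 5 \left(1 - 4 \left|{t}\right|\right) e^{- 4 \left|{t}\right|}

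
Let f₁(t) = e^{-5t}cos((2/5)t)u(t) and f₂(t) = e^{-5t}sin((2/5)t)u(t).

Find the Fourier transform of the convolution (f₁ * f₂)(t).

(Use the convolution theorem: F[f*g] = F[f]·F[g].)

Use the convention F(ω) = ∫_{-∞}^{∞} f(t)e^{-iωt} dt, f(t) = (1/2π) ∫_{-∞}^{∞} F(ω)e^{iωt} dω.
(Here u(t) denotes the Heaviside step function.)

F[f₁*f₂](ω) = \frac{250 \left(i \omega + 5\right)}{\left(25 \left(i \omega + 5\right)^{2} + 4\right)^{2}}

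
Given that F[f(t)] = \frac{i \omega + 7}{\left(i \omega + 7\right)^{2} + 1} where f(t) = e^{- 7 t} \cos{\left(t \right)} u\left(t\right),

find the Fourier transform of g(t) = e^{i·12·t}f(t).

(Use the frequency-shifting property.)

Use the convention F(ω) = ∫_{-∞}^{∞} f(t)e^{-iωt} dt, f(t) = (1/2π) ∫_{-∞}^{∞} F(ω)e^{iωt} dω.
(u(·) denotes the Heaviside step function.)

F[g](ω) = \frac{i \left(\omega - 12\right) + 7}{\left(i \left(\omega - 12\right) + 7\right)^{2} + 1}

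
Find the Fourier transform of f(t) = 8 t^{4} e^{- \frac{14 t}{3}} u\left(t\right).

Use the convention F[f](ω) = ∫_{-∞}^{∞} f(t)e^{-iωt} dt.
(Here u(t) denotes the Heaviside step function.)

F(ω) = \frac{46656}{\left(3 i \omega + 14\right)^{5}}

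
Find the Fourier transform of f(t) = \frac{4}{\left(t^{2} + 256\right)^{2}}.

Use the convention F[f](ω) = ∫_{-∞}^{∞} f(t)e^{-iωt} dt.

F(ω) = \frac{\pi \left(16 \left|{\omega}\right| + 1\right) e^{- 16 \left|{\omega}\right|}}{2048}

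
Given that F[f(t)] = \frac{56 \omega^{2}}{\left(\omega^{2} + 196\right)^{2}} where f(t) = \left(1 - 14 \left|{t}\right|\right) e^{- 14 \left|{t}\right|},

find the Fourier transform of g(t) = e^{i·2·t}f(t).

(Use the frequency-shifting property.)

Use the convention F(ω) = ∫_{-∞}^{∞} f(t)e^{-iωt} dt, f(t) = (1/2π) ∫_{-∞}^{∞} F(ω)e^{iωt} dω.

F[g](ω) = \frac{56 \left(\omega - 2\right)^{2}}{\left(\left(\omega - 2\right)^{2} + 196\right)^{2}}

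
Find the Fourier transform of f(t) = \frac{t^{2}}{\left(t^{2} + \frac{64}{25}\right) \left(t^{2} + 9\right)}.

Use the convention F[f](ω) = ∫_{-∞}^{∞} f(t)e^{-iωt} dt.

F(ω) = \frac{75 \pi e^{- 3 \left|{\omega}\right|}}{161} - \frac{40 \pi e^{- \frac{8 \left|{\omega}\right|}{5}}}{161}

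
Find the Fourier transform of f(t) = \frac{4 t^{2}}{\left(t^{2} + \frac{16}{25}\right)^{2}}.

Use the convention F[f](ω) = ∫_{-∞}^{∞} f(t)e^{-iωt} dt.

F(ω) = \frac{\pi \left(5 - 4 \left|{\omega}\right|\right) e^{- \frac{4 \left|{\omega}\right|}{5}}}{2}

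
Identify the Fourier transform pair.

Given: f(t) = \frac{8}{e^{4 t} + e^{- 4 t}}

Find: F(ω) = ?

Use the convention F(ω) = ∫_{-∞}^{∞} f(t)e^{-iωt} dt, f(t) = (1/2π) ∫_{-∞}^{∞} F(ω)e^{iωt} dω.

F(ω) = \frac{\pi}{\cosh{\left(\frac{\pi \omega}{8} \right)}}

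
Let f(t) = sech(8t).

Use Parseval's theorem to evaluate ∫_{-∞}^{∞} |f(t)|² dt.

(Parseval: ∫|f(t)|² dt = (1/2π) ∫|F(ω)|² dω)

∫|f(t)|² dt = \frac{1}{4}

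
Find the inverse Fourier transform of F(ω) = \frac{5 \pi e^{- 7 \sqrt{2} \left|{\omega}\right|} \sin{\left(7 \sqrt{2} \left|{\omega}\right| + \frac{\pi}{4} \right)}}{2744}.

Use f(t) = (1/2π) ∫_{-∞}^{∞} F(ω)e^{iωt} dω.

f(t) = \frac{5}{t^{4} + 38416}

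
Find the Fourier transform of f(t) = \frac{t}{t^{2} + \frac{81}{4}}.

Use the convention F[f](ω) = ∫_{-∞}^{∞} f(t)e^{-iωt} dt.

F(ω) = - i \pi e^{- \frac{9 \left|{\omega}\right|}{2}} \operatorname{sign}{\left(\omega \right)}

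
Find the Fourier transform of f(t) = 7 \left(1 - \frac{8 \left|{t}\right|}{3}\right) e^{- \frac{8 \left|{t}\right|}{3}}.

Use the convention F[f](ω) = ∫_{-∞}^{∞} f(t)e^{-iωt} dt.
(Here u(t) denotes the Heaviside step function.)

F(ω) = \frac{6048 \omega^{2}}{\left(9 \omega^{2} + 64\right)^{2}}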